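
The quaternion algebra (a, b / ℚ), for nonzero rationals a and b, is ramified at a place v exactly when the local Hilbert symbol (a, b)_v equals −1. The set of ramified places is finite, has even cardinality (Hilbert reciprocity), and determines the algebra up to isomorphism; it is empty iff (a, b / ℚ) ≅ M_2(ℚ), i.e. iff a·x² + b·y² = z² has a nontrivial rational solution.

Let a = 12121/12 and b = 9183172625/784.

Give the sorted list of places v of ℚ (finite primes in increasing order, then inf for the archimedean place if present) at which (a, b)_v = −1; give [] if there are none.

(a, b) ≡ (36363, 367326905) mod (ℚ^×)²; places V = {2, 3, 5, 7, 11, 17, 19, 23, 29, 31, ∞}.
(a,b)_23: α=1, u≡19; β=1, v≡18 (mod 23); (19|23)=-1, (18|23)=+1; sign (−1)^1·-1^1·+1^1 = +1.
(a,b)_2: α=-2, β=-4; u≡3, v≡1 (mod 8); ε(u)ε(v)=1·0, αω(v)=-2·0, βω(u)=-4·1; sum ≡ 0  ⇒  +1.
(a,b)_3: α=-1, u≡1; β=0, v≡2 (mod 3); (1|3)=+1, (2|3)=-1; sign (−1)^0·+1^0·-1^-1 = -1.
(a,b)_19: α=0, u≡11; β=1, v≡5 (mod 19); (11|19)=+1, (5|19)=+1; sign (−1)^0·+1^1·+1^0 = +1.
(a,b)_∞: sgn(36363)=+, sgn(367326905)=+, so +1.
(a,b)_31: α=1, u≡30; β=1, v≡20 (mod 31); (30|31)=-1, (20|31)=+1; sign (−1)^1·-1^1·+1^1 = +1.
(a,b)_7: α=0, u≡5; β=-2, v≡2 (mod 7); (5|7)=-1, (2|7)=+1; sign (−1)^0·-1^-2·+1^0 = +1.
(a,b)_17: α=1, u≡7; β=1, v≡7 (mod 17); (7|17)=-1, (7|17)=-1; sign (−1)^0·-1^1·-1^1 = +1.
(a,b)_11: α=0, u≡10; β=1, v≡6 (mod 11); (10|11)=-1, (6|11)=-1; sign (−1)^0·-1^1·-1^0 = -1.
(a,b)_29: α=0, u≡12; β=1, v≡4 (mod 29); (12|29)=-1, (4|29)=+1; sign (−1)^0·-1^1·+1^0 = -1.
(a,b)_5: α=0, u≡3; β=3, v≡4 (mod 5); (3|5)=-1, (4|5)=+1; sign (−1)^0·-1^3·+1^0 = -1.
(36363, 367326905 / ℚ) ramifies at {3, 5, 11, 29}: a division algebra.

[3, 5, 11, 29]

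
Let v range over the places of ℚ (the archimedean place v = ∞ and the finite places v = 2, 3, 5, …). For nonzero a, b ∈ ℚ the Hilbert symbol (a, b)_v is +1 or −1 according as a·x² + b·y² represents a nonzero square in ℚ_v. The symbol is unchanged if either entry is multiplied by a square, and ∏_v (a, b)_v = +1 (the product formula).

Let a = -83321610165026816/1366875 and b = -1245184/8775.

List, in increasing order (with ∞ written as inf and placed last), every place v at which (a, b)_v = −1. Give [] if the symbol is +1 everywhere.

Mod squares: a ≡ -21318, b ≡ -741. Check v ∈ {∞, 2, 3, 5, 11, 13, 17, 19}.
v=2: v_2(a)=29, v_2(b)=16; units ≡ 5, 3 (mod 8); ε·ε+αω+βω = 0·1+29·1+16·1 ≡ 1  ⇒  (a,b)_2 = -1.
v=3: a=3^-7·(≡1), b=3^-3·(≡2) mod 3; (1|3)=+1, (2|3)=-1; (−1)^{-7·-3·1}·(+1)^-3·(-1)^-7 = +1.
v=13: a=13^0·(≡5), b=13^-1·(≡5) mod 13; (5|13)=-1, (5|13)=-1; (−1)^{0·-1·6}·(-1)^-1·(-1)^0 = -1.
v=5: a=5^-4·(≡2), b=5^-2·(≡1) mod 5; (2|5)=-1, (1|5)=+1; (−1)^{-4·-2·2}·(-1)^-2·(+1)^-4 = +1.
v=11: a=11^3·(≡1), b=11^0·(≡2) mod 11; (1|11)=+1, (2|11)=-1; (−1)^{3·0·5}·(+1)^0·(-1)^3 = -1.
v=∞: -21318 < 0 and -741 < 0  ⇒  (a,b)_∞ = -1.
v=19: a=19^3·(≡2), b=19^1·(≡8) mod 19; (2|19)=-1, (8|19)=-1; (−1)^{3·1·9}·(-1)^1·(-1)^3 = -1.
v=17: a=17^1·(≡9), b=17^0·(≡5) mod 17; (9|17)=+1, (5|17)=-1; (−1)^{1·0·8}·(+1)^0·(-1)^1 = -1.
|Ram(-21318, -741)| = 6, even; anisotropic at {2, 11, 13, 17, 19, ∞}.

[2, 11, 13, 17, 19, inf]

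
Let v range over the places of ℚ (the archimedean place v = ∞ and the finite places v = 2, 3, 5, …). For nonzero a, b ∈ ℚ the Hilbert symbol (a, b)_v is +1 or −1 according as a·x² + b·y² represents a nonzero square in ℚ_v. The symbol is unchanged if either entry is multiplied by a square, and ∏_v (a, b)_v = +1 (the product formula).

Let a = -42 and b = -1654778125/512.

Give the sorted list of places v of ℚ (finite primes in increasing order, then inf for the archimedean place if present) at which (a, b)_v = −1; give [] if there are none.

[2, 5, 11, inf]

(a, b) ≡ (-42, -10010) mod (ℚ^×)²; places V = {2, 3, 5, 7, 11, 13, 23, ∞}.
(a,b)_7: α=1, u≡1; β=1, v≡6 (mod 7); (1|7)=+1, (6|7)=-1; sign (−1)^1·+1^1·-1^1 = +1.
(a,b)_11: α=0, u≡2; β=1, v≡5 (mod 11); (2|11)=-1, (5|11)=+1; sign (−1)^0·-1^1·+1^0 = -1.
(a,b)_13: α=0, u≡10; β=1, v≡9 (mod 13); (10|13)=+1, (9|13)=+1; sign (−1)^0·+1^1·+1^0 = +1.
(a,b)_23: α=0, u≡4; β=2, v≡6 (mod 23); (4|23)=+1, (6|23)=+1; sign (−1)^0·+1^2·+1^0 = +1.
(a,b)_2: α=1, β=-9; u≡3, v≡3 (mod 8); ε(u)ε(v)=1·1, αω(v)=1·1, βω(u)=-9·1; sum ≡ 1  ⇒  -1.
(a,b)_3: α=1, u≡1; β=0, v≡1 (mod 3); (1|3)=+1, (1|3)=+1; sign (−1)^0·+1^0·+1^1 = +1.
(a,b)_∞: sgn(-42)=−, sgn(-10010)=−, so -1.
(a,b)_5: α=0, u≡3; β=5, v≡3 (mod 5); (3|5)=-1, (3|5)=-1; sign (−1)^0·-1^5·-1^0 = -1.
Ram(-42, -10010) = {2, 5, 11, ∞}; no ℚ_2-point on the conic.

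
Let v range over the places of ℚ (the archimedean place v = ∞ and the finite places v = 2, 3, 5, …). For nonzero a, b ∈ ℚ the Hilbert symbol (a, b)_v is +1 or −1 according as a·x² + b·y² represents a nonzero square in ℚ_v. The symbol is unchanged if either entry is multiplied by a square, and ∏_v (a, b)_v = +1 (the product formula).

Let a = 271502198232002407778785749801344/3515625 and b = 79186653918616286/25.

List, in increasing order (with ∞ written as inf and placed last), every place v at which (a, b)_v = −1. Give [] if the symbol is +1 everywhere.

Mod squares: a ≡ 150415286, b ≡ 14. Check v ∈ {∞, 2, 3, 5, 7, 11, 17, 19, 29, 31, 37}.
v=3: a=3^-2·(≡2), b=3^0·(≡2) mod 3; (2|3)=-1, (2|3)=-1; (−1)^{-2·0·1}·(-1)^0·(-1)^-2 = +1.
v=31: a=31^3·(≡30), b=31^2·(≡20) mod 31; (30|31)=-1, (20|31)=+1; (−1)^{3·2·15}·(-1)^2·(+1)^3 = +1.
v=2: v_2(a)=7, v_2(b)=1; units ≡ 3, 7 (mod 8); ε·ε+αω+βω = 1·1+7·0+1·1 ≡ 0  ⇒  (a,b)_2 = +1.
v=17: a=17^3·(≡15), b=17^2·(≡6) mod 17; (15|17)=+1, (6|17)=-1; (−1)^{3·2·8}·(+1)^2·(-1)^3 = -1.
v=∞: 150415286 > 0 and 14 > 0  ⇒  (a,b)_∞ = +1.
v=29: a=29^5·(≡3), b=29^2·(≡3) mod 29; (3|29)=-1, (3|29)=-1; (−1)^{5·2·14}·(-1)^2·(-1)^5 = -1.
v=7: a=7^5·(≡3), b=7^3·(≡4) mod 7; (3|7)=-1, (4|7)=+1; (−1)^{5·3·3}·(-1)^3·(+1)^5 = +1.
v=19: a=19^3·(≡16), b=19^2·(≡10) mod 19; (16|19)=+1, (10|19)=-1; (−1)^{3·2·9}·(+1)^2·(-1)^3 = -1.
v=5: a=5^-8·(≡1), b=5^-2·(≡1) mod 5; (1|5)=+1, (1|5)=+1; (−1)^{-8·-2·2}·(+1)^-2·(+1)^-8 = +1.
v=37: a=37^3·(≡14), b=37^2·(≡23) mod 37; (14|37)=-1, (23|37)=-1; (−1)^{3·2·18}·(-1)^2·(-1)^3 = -1.
v=11: a=11^2·(≡6), b=11^0·(≡3) mod 11; (6|11)=-1, (3|11)=+1; (−1)^{2·0·5}·(-1)^0·(+1)^2 = +1.
|Ram(150415286, 14)| = 4, even; anisotropic at {17, 19, 29, 37}.

[17, 19, 29, 37]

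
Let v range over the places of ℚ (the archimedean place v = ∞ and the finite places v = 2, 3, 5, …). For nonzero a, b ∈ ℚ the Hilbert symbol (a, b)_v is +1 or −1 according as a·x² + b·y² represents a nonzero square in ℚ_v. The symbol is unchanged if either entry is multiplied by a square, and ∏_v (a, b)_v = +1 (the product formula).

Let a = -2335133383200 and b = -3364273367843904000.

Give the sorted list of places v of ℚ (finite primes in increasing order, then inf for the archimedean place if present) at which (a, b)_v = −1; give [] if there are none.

Mod squares: a ≡ -2, b ≡ -20010. Check v ∈ {∞, 2, 3, 5, 23, 29}.
v=2: v_2(a)=5, v_2(b)=9; units ≡ 7, 3 (mod 8); ε·ε+αω+βω = 1·1+5·1+9·0 ≡ 0  ⇒  (a,b)_2 = +1.
v=5: a=5^2·(≡2), b=5^3·(≡3) mod 5; (2|5)=-1, (3|5)=-1; (−1)^{2·3·2}·(-1)^3·(-1)^2 = -1.
v=∞: -2 < 0 and -20010 < 0  ⇒  (a,b)_∞ = -1.
v=23: a=23^2·(≡22), b=23^3·(≡12) mod 23; (22|23)=-1, (12|23)=+1; (−1)^{2·3·11}·(-1)^3·(+1)^2 = -1.
v=3: a=3^8·(≡1), b=3^11·(≡2) mod 3; (1|3)=+1, (2|3)=-1; (−1)^{8·11·1}·(+1)^11·(-1)^8 = +1.
v=29: a=29^2·(≡8), b=29^3·(≡24) mod 29; (8|29)=-1, (24|29)=+1; (−1)^{2·3·14}·(-1)^3·(+1)^2 = -1.
|Ram(-2, -20010)| = 4, even; anisotropic at {5, 23, 29, ∞}.

[5, 23, 29, inf]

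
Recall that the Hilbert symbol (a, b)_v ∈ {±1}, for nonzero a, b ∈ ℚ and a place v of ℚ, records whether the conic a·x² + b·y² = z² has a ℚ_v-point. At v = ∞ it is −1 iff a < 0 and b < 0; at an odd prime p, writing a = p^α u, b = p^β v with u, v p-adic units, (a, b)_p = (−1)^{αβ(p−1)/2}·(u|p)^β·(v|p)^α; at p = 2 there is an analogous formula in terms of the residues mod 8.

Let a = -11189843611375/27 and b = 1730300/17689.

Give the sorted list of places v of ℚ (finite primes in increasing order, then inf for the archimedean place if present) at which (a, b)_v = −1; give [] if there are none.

[2, 3, 5, 23]

(a, b) ≡ (-4485, 143) mod (ℚ^×)²; places V = {2, 3, 5, 7, 11, 13, 19, 23, ∞}.
(a,b)_3: α=-3, u≡2; β=0, v≡2 (mod 3); (2|3)=-1, (2|3)=-1; sign (−1)^0·-1^0·-1^-3 = -1.
(a,b)_11: α=6, u≡9; β=3, v≡2 (mod 11); (9|11)=+1, (2|11)=-1; sign (−1)^0·+1^3·-1^6 = +1.
(a,b)_13: α=3, u≡2; β=1, v≡5 (mod 13); (2|13)=-1, (5|13)=-1; sign (−1)^0·-1^1·-1^3 = +1.
(a,b)_2: α=0, β=2; u≡3, v≡7 (mod 8); ε(u)ε(v)=1·1, αω(v)=0·0, βω(u)=2·1; sum ≡ 1  ⇒  -1.
(a,b)_7: α=0, u≡2; β=-2, v≡3 (mod 7); (2|7)=+1, (3|7)=-1; sign (−1)^0·+1^-2·-1^0 = +1.
(a,b)_23: α=1, u≡6; β=0, v≡5 (mod 23); (6|23)=+1, (5|23)=-1; sign (−1)^0·+1^0·-1^1 = -1.
(a,b)_19: α=0, u≡10; β=-2, v≡18 (mod 19); (10|19)=-1, (18|19)=-1; sign (−1)^0·-1^-2·-1^0 = +1.
(a,b)_5: α=3, u≡2; β=2, v≡3 (mod 5); (2|5)=-1, (3|5)=-1; sign (−1)^0·-1^2·-1^3 = -1.
(a,b)_∞: sgn(-4485)=−, sgn(143)=+, so +1.
(-4485, 143 / ℚ) ramifies at {2, 3, 5, 23}: a division algebra.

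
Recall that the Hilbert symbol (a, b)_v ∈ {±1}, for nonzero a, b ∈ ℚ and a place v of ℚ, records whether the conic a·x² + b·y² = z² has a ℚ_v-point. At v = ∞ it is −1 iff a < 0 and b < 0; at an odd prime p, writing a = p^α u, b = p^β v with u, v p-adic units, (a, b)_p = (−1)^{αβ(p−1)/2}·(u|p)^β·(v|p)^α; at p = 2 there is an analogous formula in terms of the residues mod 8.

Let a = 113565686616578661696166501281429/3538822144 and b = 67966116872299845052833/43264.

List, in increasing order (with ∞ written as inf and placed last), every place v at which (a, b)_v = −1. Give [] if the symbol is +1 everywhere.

(a, b) ≡ (3648421, 15953) mod (ℚ^×)²; places V = {2, 3, 7, 11, 13, 17, 23, 31, 43, 53, ∞}.
(a,b)_11: α=-2, u≡2; β=0, v≡1 (mod 11); (2|11)=-1, (1|11)=+1; sign (−1)^0·-1^0·+1^-2 = +1.
(a,b)_31: α=3, u≡29; β=2, v≡7 (mod 31); (29|31)=-1, (7|31)=+1; sign (−1)^0·-1^2·+1^3 = +1.
(a,b)_43: α=1, u≡2; β=1, v≡18 (mod 43); (2|43)=-1, (18|43)=-1; sign (−1)^1·-1^1·-1^1 = -1.
(a,b)_17: α=7, u≡3; β=4, v≡7 (mod 17); (3|17)=-1, (7|17)=-1; sign (−1)^0·-1^4·-1^7 = -1.
(a,b)_53: α=4, u≡16; β=3, v≡9 (mod 53); (16|53)=+1, (9|53)=+1; sign (−1)^0·+1^3·+1^4 = +1.
(a,b)_7: α=3, u≡1; β=3, v≡1 (mod 7); (1|7)=+1, (1|7)=+1; sign (−1)^1·+1^3·+1^3 = -1.
(a,b)_2: α=-10, β=-8; u≡5, v≡1 (mod 8); ε(u)ε(v)=0·0, αω(v)=-10·0, βω(u)=-8·1; sum ≡ 0  ⇒  +1.
(a,b)_13: α=-4, u≡12; β=-2, v≡2 (mod 13); (12|13)=+1, (2|13)=-1; sign (−1)^0·+1^-2·-1^-4 = +1.
(a,b)_23: α=3, u≡7; β=2, v≡21 (mod 23); (7|23)=-1, (21|23)=-1; sign (−1)^0·-1^2·-1^3 = -1.
(a,b)_3: α=8, u≡1; β=6, v≡2 (mod 3); (1|3)=+1, (2|3)=-1; sign (−1)^0·+1^6·-1^8 = +1.
(a,b)_∞: sgn(3648421)=+, sgn(15953)=+, so +1.
Ram(3648421, 15953) = {7, 17, 23, 43}; no ℚ_7-point on the conic.

[7, 17, 23, 43]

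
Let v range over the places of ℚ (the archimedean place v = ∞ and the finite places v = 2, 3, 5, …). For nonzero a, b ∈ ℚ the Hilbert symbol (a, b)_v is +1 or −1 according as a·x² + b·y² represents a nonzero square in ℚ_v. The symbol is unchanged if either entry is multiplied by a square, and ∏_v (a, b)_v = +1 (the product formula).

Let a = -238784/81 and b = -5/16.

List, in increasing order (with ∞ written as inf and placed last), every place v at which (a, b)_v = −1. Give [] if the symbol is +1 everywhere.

[13, inf]

Mod squares: a ≡ -3731, b ≡ -5. Check v ∈ {∞, 2, 3, 5, 7, 13, 41}.
v=2: v_2(a)=6, v_2(b)=-4; units ≡ 5, 3 (mod 8); ε·ε+αω+βω = 0·1+6·1+-4·1 ≡ 0  ⇒  (a,b)_2 = +1.
v=3: a=3^-4·(≡1), b=3^0·(≡1) mod 3; (1|3)=+1, (1|3)=+1; (−1)^{-4·0·1}·(+1)^0·(+1)^-4 = +1.
v=13: a=13^1·(≡9), b=13^0·(≡7) mod 13; (9|13)=+1, (7|13)=-1; (−1)^{1·0·6}·(+1)^0·(-1)^1 = -1.
v=∞: -3731 < 0 and -5 < 0  ⇒  (a,b)_∞ = -1.
v=5: a=5^0·(≡1), b=5^1·(≡4) mod 5; (1|5)=+1, (4|5)=+1; (−1)^{0·1·2}·(+1)^1·(+1)^0 = +1.
v=7: a=7^1·(≡5), b=7^0·(≡1) mod 7; (5|7)=-1, (1|7)=+1; (−1)^{1·0·3}·(-1)^0·(+1)^1 = +1.
v=41: a=41^1·(≡2), b=41^0·(≡33) mod 41; (2|41)=+1, (33|41)=+1; (−1)^{1·0·20}·(+1)^0·(+1)^1 = +1.
Ram(-3731, -5) = {13, ∞}; no ℚ_13-point on the conic.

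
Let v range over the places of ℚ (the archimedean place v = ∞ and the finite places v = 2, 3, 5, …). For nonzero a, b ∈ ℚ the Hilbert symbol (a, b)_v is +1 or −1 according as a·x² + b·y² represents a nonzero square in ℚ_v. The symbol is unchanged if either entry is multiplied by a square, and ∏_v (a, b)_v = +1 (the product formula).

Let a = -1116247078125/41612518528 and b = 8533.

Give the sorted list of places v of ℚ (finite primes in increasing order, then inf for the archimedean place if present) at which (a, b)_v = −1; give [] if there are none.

[2, 53]

(a, b) ≡ (-17066, 8533) mod (ℚ^×)²; places V = {2, 3, 5, 7, 23, 29, 43, 53, ∞}.
(a,b)_53: α=1, u≡38; β=1, v≡2 (mod 53); (38|53)=+1, (2|53)=-1; sign (−1)^0·+1^1·-1^1 = -1.
(a,b)_23: α=-1, u≡7; β=1, v≡3 (mod 23); (7|23)=-1, (3|23)=+1; sign (−1)^1·-1^1·+1^-1 = +1.
(a,b)_5: α=6, u≡4; β=0, v≡3 (mod 5); (4|5)=+1, (3|5)=-1; sign (−1)^0·+1^0·-1^6 = +1.
(a,b)_29: α=-2, u≡18; β=0, v≡7 (mod 29); (18|29)=-1, (7|29)=+1; sign (−1)^0·-1^0·+1^-2 = +1.
(a,b)_7: α=-5, u≡6; β=1, v≡1 (mod 7); (6|7)=-1, (1|7)=+1; sign (−1)^1·-1^1·+1^-5 = +1.
(a,b)_∞: sgn(-17066)=−, sgn(8533)=+, so +1.
(a,b)_43: α=2, u≡19; β=0, v≡19 (mod 43); (19|43)=-1, (19|43)=-1; sign (−1)^0·-1^0·-1^2 = +1.
(a,b)_2: α=-7, β=0; u≡3, v≡5 (mod 8); ε(u)ε(v)=1·0, αω(v)=-7·1, βω(u)=0·1; sum ≡ 1  ⇒  -1.
(a,b)_3: α=6, u≡1; β=0, v≡1 (mod 3); (1|3)=+1, (1|3)=+1; sign (−1)^0·+1^0·+1^6 = +1.
(-17066, 8533 / ℚ) ramifies at {2, 53}: a division algebra.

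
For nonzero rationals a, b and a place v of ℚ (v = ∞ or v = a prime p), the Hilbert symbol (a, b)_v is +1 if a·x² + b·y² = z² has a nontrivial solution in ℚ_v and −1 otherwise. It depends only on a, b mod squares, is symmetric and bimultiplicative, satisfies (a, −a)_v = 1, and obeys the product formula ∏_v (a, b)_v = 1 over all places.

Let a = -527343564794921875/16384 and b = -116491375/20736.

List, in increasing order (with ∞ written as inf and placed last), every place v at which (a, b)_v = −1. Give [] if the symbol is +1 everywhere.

[5, inf]

Mod squares: a ≡ -7315, b ≡ -95095. Check v ∈ {∞, 2, 3, 5, 7, 11, 13, 19}.
v=∞: -7315 < 0 and -95095 < 0  ⇒  (a,b)_∞ = -1.
v=19: a=19^3·(≡14), b=19^1·(≡6) mod 19; (14|19)=-1, (6|19)=+1; (−1)^{3·1·9}·(-1)^1·(+1)^3 = +1.
v=13: a=13^2·(≡12), b=13^1·(≡12) mod 13; (12|13)=+1, (12|13)=+1; (−1)^{2·1·6}·(+1)^1·(+1)^2 = +1.
v=7: a=7^1·(≡6), b=7^3·(≡4) mod 7; (6|7)=-1, (4|7)=+1; (−1)^{1·3·3}·(-1)^3·(+1)^1 = +1.
v=5: a=5^11·(≡2), b=5^3·(≡4) mod 5; (2|5)=-1, (4|5)=+1; (−1)^{11·3·2}·(-1)^3·(+1)^11 = -1.
v=2: v_2(a)=-14, v_2(b)=-8; units ≡ 5, 1 (mod 8); ε·ε+αω+βω = 0·0+-14·0+-8·1 ≡ 0  ⇒  (a,b)_2 = +1.
v=3: a=3^0·(≡2), b=3^-4·(≡2) mod 3; (2|3)=-1, (2|3)=-1; (−1)^{0·-4·1}·(-1)^-4·(-1)^0 = +1.
v=11: a=11^3·(≡8), b=11^1·(≡4) mod 11; (8|11)=-1, (4|11)=+1; (−1)^{3·1·5}·(-1)^1·(+1)^3 = +1.
(-7315, -95095 / ℚ) ramifies at {5, ∞}: a division algebra.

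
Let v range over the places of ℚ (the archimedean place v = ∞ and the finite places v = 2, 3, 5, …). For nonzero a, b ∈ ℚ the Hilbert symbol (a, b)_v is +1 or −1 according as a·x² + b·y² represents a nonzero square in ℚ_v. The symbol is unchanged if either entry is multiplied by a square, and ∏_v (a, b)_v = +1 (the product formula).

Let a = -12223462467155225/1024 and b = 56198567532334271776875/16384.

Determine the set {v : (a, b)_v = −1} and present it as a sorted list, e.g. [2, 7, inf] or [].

[2, 13, 31, 41]

(a, b) ≡ (-41, 84227) mod (ℚ^×)²; places V = {2, 3, 5, 11, 13, 19, 31, 41, ∞}.
(a,b)_3: α=0, u≡1; β=2, v≡2 (mod 3); (1|3)=+1, (2|3)=-1; sign (−1)^0·+1^2·-1^0 = +1.
(a,b)_∞: sgn(-41)=−, sgn(84227)=+, so +1.
(a,b)_13: α=2, u≡7; β=1, v≡2 (mod 13); (7|13)=-1, (2|13)=-1; sign (−1)^0·-1^1·-1^2 = -1.
(a,b)_31: α=2, u≡11; β=3, v≡10 (mod 31); (11|31)=-1, (10|31)=+1; sign (−1)^0·-1^3·+1^2 = -1.
(a,b)_19: α=2, u≡9; β=3, v≡5 (mod 19); (9|19)=+1, (5|19)=+1; sign (−1)^0·+1^3·+1^2 = +1.
(a,b)_5: α=2, u≡4; β=4, v≡2 (mod 5); (4|5)=+1, (2|5)=-1; sign (−1)^0·+1^4·-1^2 = +1.
(a,b)_2: α=-10, β=-14; u≡7, v≡3 (mod 8); ε(u)ε(v)=1·1, αω(v)=-10·1, βω(u)=-14·0; sum ≡ 1  ⇒  -1.
(a,b)_41: α=3, u≡2; β=4, v≡14 (mod 41); (2|41)=+1, (14|41)=-1; sign (−1)^0·+1^4·-1^3 = -1.
(a,b)_11: α=2, u≡4; β=3, v≡3 (mod 11); (4|11)=+1, (3|11)=+1; sign (−1)^0·+1^3·+1^2 = +1.
|Ram(-41, 84227)| = 4, even; anisotropic at {2, 13, 31, 41}.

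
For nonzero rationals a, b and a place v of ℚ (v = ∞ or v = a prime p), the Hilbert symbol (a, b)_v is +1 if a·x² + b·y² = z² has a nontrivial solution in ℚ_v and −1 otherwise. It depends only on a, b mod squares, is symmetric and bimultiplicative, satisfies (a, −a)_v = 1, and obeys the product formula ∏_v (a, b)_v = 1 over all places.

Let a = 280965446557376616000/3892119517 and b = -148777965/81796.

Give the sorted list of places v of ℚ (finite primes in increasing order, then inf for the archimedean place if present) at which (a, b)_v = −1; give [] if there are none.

Mod squares: a ≡ 23205, b ≡ -85. Check v ∈ {∞, 2, 3, 5, 7, 11, 13, 17}.
v=3: a=3^11·(≡1), b=3^6·(≡2) mod 3; (1|3)=+1, (2|3)=-1; (−1)^{11·6·1}·(+1)^6·(-1)^11 = -1.
v=17: a=17^3·(≡7), b=17^1·(≡12) mod 17; (7|17)=-1, (12|17)=-1; (−1)^{3·1·8}·(-1)^1·(-1)^3 = +1.
v=13: a=13^-3·(≡9), b=13^-2·(≡5) mod 13; (9|13)=+1, (5|13)=-1; (−1)^{-3·-2·6}·(+1)^-2·(-1)^-3 = -1.
v=11: a=11^-6·(≡8), b=11^-2·(≡1) mod 11; (8|11)=-1, (1|11)=+1; (−1)^{-6·-2·5}·(-1)^-2·(+1)^-6 = +1.
v=5: a=5^3·(≡4), b=5^1·(≡2) mod 5; (4|5)=+1, (2|5)=-1; (−1)^{3·1·2}·(+1)^1·(-1)^3 = -1.
v=2: v_2(a)=6, v_2(b)=-2; units ≡ 5, 3 (mod 8); ε·ε+αω+βω = 0·1+6·1+-2·1 ≡ 0  ⇒  (a,b)_2 = +1.
v=7: a=7^9·(≡2), b=7^4·(≡6) mod 7; (2|7)=+1, (6|7)=-1; (−1)^{9·4·3}·(+1)^4·(-1)^9 = -1.
v=∞: 23205 > 0 and -85 < 0  ⇒  (a,b)_∞ = +1.
(23205, -85 / ℚ) ramifies at {3, 5, 7, 13}: a division algebra.

[3, 5, 7, 13]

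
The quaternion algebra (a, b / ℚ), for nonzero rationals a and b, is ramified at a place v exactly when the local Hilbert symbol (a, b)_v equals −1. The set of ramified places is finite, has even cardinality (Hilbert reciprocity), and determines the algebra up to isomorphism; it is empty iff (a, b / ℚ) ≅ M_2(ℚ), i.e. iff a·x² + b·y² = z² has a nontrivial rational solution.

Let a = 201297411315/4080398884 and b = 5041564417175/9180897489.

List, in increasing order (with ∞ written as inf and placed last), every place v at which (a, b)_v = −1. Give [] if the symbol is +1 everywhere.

(a, b) ≡ (715, 143) mod (ℚ^×)²; places V = {2, 3, 5, 7, 11, 13, 17, 19, 41, 47, ∞}.
(a,b)_19: α=-2, u≡10; β=-2, v≡13 (mod 19); (10|19)=-1, (13|19)=-1; sign (−1)^0·-1^-2·-1^-2 = +1.
(a,b)_11: α=1, u≡6; β=1, v≡10 (mod 11); (6|11)=-1, (10|11)=-1; sign (−1)^1·-1^1·-1^1 = -1.
(a,b)_3: α=2, u≡1; β=-2, v≡2 (mod 3); (1|3)=+1, (2|3)=-1; sign (−1)^0·+1^-2·-1^2 = +1.
(a,b)_7: α=2, u≡1; β=0, v≡6 (mod 7); (1|7)=+1, (6|7)=-1; sign (−1)^0·+1^0·-1^2 = +1.
(a,b)_41: α=-4, u≡36; β=-4, v≡40 (mod 41); (36|41)=+1, (40|41)=+1; sign (−1)^0·+1^-4·+1^-4 = +1.
(a,b)_2: α=-2, β=0; u≡3, v≡7 (mod 8); ε(u)ε(v)=1·1, αω(v)=-2·0, βω(u)=0·1; sum ≡ 1  ⇒  -1.
(a,b)_17: α=2, u≡4; β=2, v≡7 (mod 17); (4|17)=+1, (7|17)=-1; sign (−1)^0·+1^2·-1^2 = +1.
(a,b)_5: α=1, u≡2; β=2, v≡3 (mod 5); (2|5)=-1, (3|5)=-1; sign (−1)^0·-1^2·-1^1 = -1.
(a,b)_47: α=2, u≡41; β=4, v≡1 (mod 47); (41|47)=-1, (1|47)=+1; sign (−1)^0·-1^4·+1^2 = +1.
(a,b)_13: α=1, u≡3; β=1, v≡11 (mod 13); (3|13)=+1, (11|13)=-1; sign (−1)^0·+1^1·-1^1 = -1.
(a,b)_∞: sgn(715)=+, sgn(143)=+, so +1.
(715, 143 / ℚ) ramifies at {2, 5, 11, 13}: a division algebra.

[2, 5, 11, 13]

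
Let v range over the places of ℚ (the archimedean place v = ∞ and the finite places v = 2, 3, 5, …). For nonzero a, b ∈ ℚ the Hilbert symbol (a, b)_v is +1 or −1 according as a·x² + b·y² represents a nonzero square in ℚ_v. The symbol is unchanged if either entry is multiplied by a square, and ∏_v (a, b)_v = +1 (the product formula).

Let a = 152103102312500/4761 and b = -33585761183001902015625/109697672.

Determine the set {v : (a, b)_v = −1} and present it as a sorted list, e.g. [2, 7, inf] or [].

(a, b) ≡ (10013, -2) mod (ℚ^×)²; places V = {2, 3, 5, 7, 11, 17, 19, 23, 29, 31, ∞}.
(a,b)_3: α=-2, u≡2; β=6, v≡1 (mod 3); (2|3)=-1, (1|3)=+1; sign (−1)^0·-1^6·+1^-2 = +1.
(a,b)_31: α=1, u≡26; β=2, v≡26 (mod 31); (26|31)=-1, (26|31)=-1; sign (−1)^0·-1^2·-1^1 = -1.
(a,b)_17: α=3, u≡7; β=4, v≡15 (mod 17); (7|17)=-1, (15|17)=+1; sign (−1)^0·-1^4·+1^3 = +1.
(a,b)_5: α=6, u≡3; β=6, v≡3 (mod 5); (3|5)=-1, (3|5)=-1; sign (−1)^0·-1^6·-1^6 = +1.
(a,b)_11: α=0, u≡1; β=2, v≡3 (mod 11); (1|11)=+1, (3|11)=+1; sign (−1)^0·+1^2·+1^0 = +1.
(a,b)_23: α=-2, u≡18; β=-4, v≡15 (mod 23); (18|23)=+1, (15|23)=-1; sign (−1)^0·+1^-4·-1^-2 = +1.
(a,b)_2: α=2, β=-3; u≡5, v≡7 (mod 8); ε(u)ε(v)=0·1, αω(v)=2·0, βω(u)=-3·1; sum ≡ 1  ⇒  -1.
(a,b)_29: α=2, u≡21; β=2, v≡15 (mod 29); (21|29)=-1, (15|29)=-1; sign (−1)^0·-1^2·-1^2 = +1.
(a,b)_7: α=0, u≡3; β=-2, v≡3 (mod 7); (3|7)=-1, (3|7)=-1; sign (−1)^0·-1^-2·-1^0 = +1.
(a,b)_19: α=1, u≡8; β=2, v≡1 (mod 19); (8|19)=-1, (1|19)=+1; sign (−1)^0·-1^2·+1^1 = +1.
(a,b)_∞: sgn(10013)=+, sgn(-2)=−, so +1.
|Ram(10013, -2)| = 2, even; anisotropic at {2, 31}.

[2, 31]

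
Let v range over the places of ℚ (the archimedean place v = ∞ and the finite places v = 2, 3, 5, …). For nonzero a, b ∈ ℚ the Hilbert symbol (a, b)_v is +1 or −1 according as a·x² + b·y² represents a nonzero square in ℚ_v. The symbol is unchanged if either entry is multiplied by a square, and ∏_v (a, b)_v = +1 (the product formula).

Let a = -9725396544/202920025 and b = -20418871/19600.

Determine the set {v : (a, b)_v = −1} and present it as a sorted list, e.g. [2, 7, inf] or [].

(a, b) ≡ (-23161, -319) mod (ℚ^×)²; places V = {2, 3, 5, 7, 11, 19, 23, 29, 37, 53, ∞}.
(a,b)_29: α=0, u≡2; β=1, v≡2 (mod 29); (2|29)=-1, (2|29)=-1; sign (−1)^0·-1^1·-1^0 = -1.
(a,b)_5: α=-2, u≡1; β=-2, v≡1 (mod 5); (1|5)=+1, (1|5)=+1; sign (−1)^0·+1^-2·+1^-2 = +1.
(a,b)_3: α=8, u≡2; β=0, v≡2 (mod 3); (2|3)=-1, (2|3)=-1; sign (−1)^0·-1^0·-1^8 = +1.
(a,b)_37: α=-2, u≡34; β=0, v≡31 (mod 37); (34|37)=+1, (31|37)=-1; sign (−1)^0·+1^0·-1^-2 = +1.
(a,b)_2: α=6, β=-4; u≡7, v≡1 (mod 8); ε(u)ε(v)=1·0, αω(v)=6·0, βω(u)=-4·0; sum ≡ 0  ⇒  +1.
(a,b)_∞: sgn(-23161)=−, sgn(-319)=−, so -1.
(a,b)_19: α=1, u≡17; β=0, v≡1 (mod 19); (17|19)=+1, (1|19)=+1; sign (−1)^0·+1^0·+1^1 = +1.
(a,b)_53: α=1, u≡40; β=0, v≡25 (mod 53); (40|53)=+1, (25|53)=+1; sign (−1)^0·+1^0·+1^1 = +1.
(a,b)_23: α=1, u≡7; β=2, v≡16 (mod 23); (7|23)=-1, (16|23)=+1; sign (−1)^0·-1^2·+1^1 = +1.
(a,b)_11: α=-2, u≡3; β=3, v≡9 (mod 11); (3|11)=+1, (9|11)=+1; sign (−1)^0·+1^3·+1^-2 = +1.
(a,b)_7: α=-2, u≡1; β=-2, v≡3 (mod 7); (1|7)=+1, (3|7)=-1; sign (−1)^0·+1^-2·-1^-2 = +1.
(-23161, -319 / ℚ) ramifies at {29, ∞}: a division algebra.

[29, inf]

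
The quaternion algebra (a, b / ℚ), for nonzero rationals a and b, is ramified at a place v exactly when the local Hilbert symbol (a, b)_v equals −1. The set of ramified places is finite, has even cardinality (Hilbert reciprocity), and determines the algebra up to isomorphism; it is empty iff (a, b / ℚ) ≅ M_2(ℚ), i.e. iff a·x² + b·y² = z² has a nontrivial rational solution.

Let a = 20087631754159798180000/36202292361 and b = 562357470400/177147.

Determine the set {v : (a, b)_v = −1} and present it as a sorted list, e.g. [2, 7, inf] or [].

(a, b) ≡ (8602, 57) mod (ℚ^×)²; places V = {2, 3, 5, 11, 17, 19, 23, 29, ∞}.
(a,b)_∞: sgn(8602)=+, sgn(57)=+, so +1.
(a,b)_23: α=3, u≡16; β=2, v≡15 (mod 23); (16|23)=+1, (15|23)=-1; sign (−1)^0·+1^2·-1^3 = -1.
(a,b)_19: α=2, u≡12; β=1, v≡12 (mod 19); (12|19)=-1, (12|19)=-1; sign (−1)^0·-1^1·-1^2 = -1.
(a,b)_5: α=4, u≡3; β=2, v≡3 (mod 5); (3|5)=-1, (3|5)=-1; sign (−1)^0·-1^2·-1^4 = +1.
(a,b)_29: α=-2, u≡14; β=0, v≡20 (mod 29); (14|29)=-1, (20|29)=+1; sign (−1)^0·-1^0·+1^-2 = +1.
(a,b)_17: α=5, u≡4; β=2, v≡12 (mod 17); (4|17)=+1, (12|17)=-1; sign (−1)^0·+1^2·-1^5 = -1.
(a,b)_2: α=5, β=6; u≡5, v≡1 (mod 8); ε(u)ε(v)=0·0, αω(v)=5·0, βω(u)=6·1; sum ≡ 0  ⇒  +1.
(a,b)_3: α=-16, u≡1; β=-11, v≡1 (mod 3); (1|3)=+1, (1|3)=+1; sign (−1)^0·+1^-11·+1^-16 = +1.
(a,b)_11: α=5, u≡1; β=2, v≡7 (mod 11); (1|11)=+1, (7|11)=-1; sign (−1)^0·+1^2·-1^5 = -1.
(8602, 57 / ℚ) ramifies at {11, 17, 19, 23}: a division algebra.

[11, 17, 19, 23]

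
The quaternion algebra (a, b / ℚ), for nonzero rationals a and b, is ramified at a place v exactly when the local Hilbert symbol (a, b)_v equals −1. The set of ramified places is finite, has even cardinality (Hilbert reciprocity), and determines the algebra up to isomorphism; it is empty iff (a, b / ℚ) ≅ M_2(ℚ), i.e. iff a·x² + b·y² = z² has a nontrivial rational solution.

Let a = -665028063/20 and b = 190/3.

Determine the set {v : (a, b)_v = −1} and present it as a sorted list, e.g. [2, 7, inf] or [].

[2, 5, 7, 19]

Mod squares: a ≡ -35, b ≡ 570. Check v ∈ {∞, 2, 3, 5, 7, 19}.
v=5: a=5^-1·(≡3), b=5^1·(≡1) mod 5; (3|5)=-1, (1|5)=+1; (−1)^{-1·1·2}·(-1)^1·(+1)^-1 = -1.
v=7: a=7^1·(≡2), b=7^0·(≡5) mod 7; (2|7)=+1, (5|7)=-1; (−1)^{1·0·3}·(+1)^0·(-1)^1 = -1.
v=∞: -35 < 0 and 570 > 0  ⇒  (a,b)_∞ = +1.
v=2: v_2(a)=-2, v_2(b)=1; units ≡ 5, 5 (mod 8); ε·ε+αω+βω = 0·0+-2·1+1·1 ≡ 1  ⇒  (a,b)_2 = -1.
v=19: a=19^4·(≡8), b=19^1·(≡16) mod 19; (8|19)=-1, (16|19)=+1; (−1)^{4·1·9}·(-1)^1·(+1)^4 = -1.
v=3: a=3^6·(≡1), b=3^-1·(≡1) mod 3; (1|3)=+1, (1|3)=+1; (−1)^{6·-1·1}·(+1)^-1·(+1)^6 = +1.
|Ram(-35, 570)| = 4, even; anisotropic at {2, 5, 7, 19}.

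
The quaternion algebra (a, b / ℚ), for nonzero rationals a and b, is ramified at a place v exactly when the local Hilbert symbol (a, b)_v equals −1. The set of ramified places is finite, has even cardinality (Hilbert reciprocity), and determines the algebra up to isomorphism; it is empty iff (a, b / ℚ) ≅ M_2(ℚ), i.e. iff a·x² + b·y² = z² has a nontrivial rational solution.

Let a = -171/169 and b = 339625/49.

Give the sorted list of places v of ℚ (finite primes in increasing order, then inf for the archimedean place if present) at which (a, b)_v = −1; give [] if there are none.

(a, b) ≡ (-19, 13585) mod (ℚ^×)²; places V = {2, 3, 5, 7, 11, 13, 19, ∞}.
(a,b)_13: α=-2, u≡11; β=1, v≡6 (mod 13); (11|13)=-1, (6|13)=-1; sign (−1)^0·-1^1·-1^-2 = -1.
(a,b)_7: α=0, u≡4; β=-2, v≡6 (mod 7); (4|7)=+1, (6|7)=-1; sign (−1)^0·+1^-2·-1^0 = +1.
(a,b)_5: α=0, u≡1; β=3, v≡3 (mod 5); (1|5)=+1, (3|5)=-1; sign (−1)^0·+1^3·-1^0 = +1.
(a,b)_11: α=0, u≡4; β=1, v≡4 (mod 11); (4|11)=+1, (4|11)=+1; sign (−1)^0·+1^1·+1^0 = +1.
(a,b)_3: α=2, u≡2; β=0, v≡1 (mod 3); (2|3)=-1, (1|3)=+1; sign (−1)^0·-1^0·+1^2 = +1.
(a,b)_2: α=0, β=0; u≡5, v≡1 (mod 8); ε(u)ε(v)=0·0, αω(v)=0·0, βω(u)=0·1; sum ≡ 0  ⇒  +1.
(a,b)_19: α=1, u≡14; β=1, v≡10 (mod 19); (14|19)=-1, (10|19)=-1; sign (−1)^1·-1^1·-1^1 = -1.
(a,b)_∞: sgn(-19)=−, sgn(13585)=+, so +1.
(-19, 13585 / ℚ) ramifies at {13, 19}: a division algebra.

[13, 19]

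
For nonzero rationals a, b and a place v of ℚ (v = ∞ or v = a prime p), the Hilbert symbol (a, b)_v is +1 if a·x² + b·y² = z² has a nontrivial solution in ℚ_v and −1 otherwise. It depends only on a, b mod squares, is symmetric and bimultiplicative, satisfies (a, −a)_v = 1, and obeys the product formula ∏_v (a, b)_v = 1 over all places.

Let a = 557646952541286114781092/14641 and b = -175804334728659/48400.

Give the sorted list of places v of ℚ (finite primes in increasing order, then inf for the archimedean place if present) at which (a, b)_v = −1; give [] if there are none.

(a, b) ≡ (2737, -289731) mod (ℚ^×)²; places V = {2, 3, 5, 7, 11, 13, 17, 19, 23, ∞}.
(a,b)_17: α=5, u≡15; β=3, v≡9 (mod 17); (15|17)=+1, (9|17)=+1; sign (−1)^0·+1^3·+1^5 = +1.
(a,b)_7: α=3, u≡3; β=2, v≡5 (mod 7); (3|7)=-1, (5|7)=-1; sign (−1)^0·-1^2·-1^3 = -1.
(a,b)_13: α=2, u≡6; β=1, v≡6 (mod 13); (6|13)=-1, (6|13)=-1; sign (−1)^0·-1^1·-1^2 = -1.
(a,b)_5: α=0, u≡2; β=-2, v≡1 (mod 5); (2|5)=-1, (1|5)=+1; sign (−1)^0·-1^-2·+1^0 = +1.
(a,b)_3: α=6, u≡1; β=5, v≡2 (mod 3); (1|3)=+1, (2|3)=-1; sign (−1)^0·+1^5·-1^6 = +1.
(a,b)_23: α=5, u≡3; β=3, v≡7 (mod 23); (3|23)=+1, (7|23)=-1; sign (−1)^1·+1^3·-1^5 = +1.
(a,b)_19: α=2, u≡11; β=1, v≡3 (mod 19); (11|19)=+1, (3|19)=-1; sign (−1)^0·+1^1·-1^2 = +1.
(a,b)_∞: sgn(2737)=+, sgn(-289731)=−, so +1.
(a,b)_2: α=2, β=-4; u≡1, v≡5 (mod 8); ε(u)ε(v)=0·0, αω(v)=2·1, βω(u)=-4·0; sum ≡ 0  ⇒  +1.
(a,b)_11: α=-4, u≡5; β=-2, v≡3 (mod 11); (5|11)=+1, (3|11)=+1; sign (−1)^0·+1^-2·+1^-4 = +1.
(2737, -289731 / ℚ) ramifies at {7, 13}: a division algebra.

[7, 13]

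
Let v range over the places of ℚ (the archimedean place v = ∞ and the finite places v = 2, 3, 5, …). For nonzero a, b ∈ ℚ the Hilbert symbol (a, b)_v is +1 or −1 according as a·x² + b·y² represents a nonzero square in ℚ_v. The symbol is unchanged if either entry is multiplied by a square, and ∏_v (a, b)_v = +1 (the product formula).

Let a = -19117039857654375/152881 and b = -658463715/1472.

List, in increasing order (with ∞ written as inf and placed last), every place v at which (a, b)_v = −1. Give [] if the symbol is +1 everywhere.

[3, 5, 7, 19, 31, inf]

Mod squares: a ≡ -7, b ≡ -203205. Check v ∈ {∞, 2, 3, 5, 7, 13, 17, 19, 23, 31}.
v=5: a=5^4·(≡3), b=5^1·(≡1) mod 5; (3|5)=-1, (1|5)=+1; (−1)^{4·1·2}·(-1)^1·(+1)^4 = -1.
v=13: a=13^4·(≡8), b=13^2·(≡7) mod 13; (8|13)=-1, (7|13)=-1; (−1)^{4·2·6}·(-1)^2·(-1)^4 = +1.
v=31: a=31^2·(≡30), b=31^1·(≡29) mod 31; (30|31)=-1, (29|31)=-1; (−1)^{2·1·15}·(-1)^1·(-1)^2 = -1.
v=17: a=17^-2·(≡6), b=17^0·(≡9) mod 17; (6|17)=-1, (9|17)=+1; (−1)^{-2·0·8}·(-1)^0·(+1)^-2 = +1.
v=7: a=7^3·(≡3), b=7^2·(≡6) mod 7; (3|7)=-1, (6|7)=-1; (−1)^{3·2·3}·(-1)^2·(-1)^3 = -1.
v=3: a=3^2·(≡2), b=3^3·(≡2) mod 3; (2|3)=-1, (2|3)=-1; (−1)^{2·3·1}·(-1)^3·(-1)^2 = -1.
v=19: a=19^2·(≡10), b=19^1·(≡8) mod 19; (10|19)=-1, (8|19)=-1; (−1)^{2·1·9}·(-1)^1·(-1)^2 = -1.
v=∞: -7 < 0 and -203205 < 0  ⇒  (a,b)_∞ = -1.
v=23: a=23^-2·(≡18), b=23^-1·(≡10) mod 23; (18|23)=+1, (10|23)=-1; (−1)^{-2·-1·11}·(+1)^-1·(-1)^-2 = +1.
v=2: v_2(a)=0, v_2(b)=-6; units ≡ 1, 3 (mod 8); ε·ε+αω+βω = 0·1+0·1+-6·0 ≡ 0  ⇒  (a,b)_2 = +1.
Ram(-7, -203205) = {3, 5, 7, 19, 31, ∞}; no ℚ_3-point on the conic.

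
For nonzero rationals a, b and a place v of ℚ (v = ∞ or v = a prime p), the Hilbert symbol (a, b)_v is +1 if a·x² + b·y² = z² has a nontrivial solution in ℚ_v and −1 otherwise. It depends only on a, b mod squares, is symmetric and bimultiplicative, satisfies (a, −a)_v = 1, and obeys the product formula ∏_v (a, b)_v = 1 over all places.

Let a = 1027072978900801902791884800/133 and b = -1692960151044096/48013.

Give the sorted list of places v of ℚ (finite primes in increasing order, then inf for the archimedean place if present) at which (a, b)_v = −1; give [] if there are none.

[19, 31]

Mod squares: a ≡ 136059, b ≡ -6783. Check v ∈ {∞, 2, 3, 5, 7, 11, 17, 19, 31}.
v=31: a=31^5·(≡20), b=31^2·(≡21) mod 31; (20|31)=+1, (21|31)=-1; (−1)^{5·2·15}·(+1)^2·(-1)^5 = -1.
v=∞: 136059 > 0 and -6783 < 0  ⇒  (a,b)_∞ = +1.
v=2: v_2(a)=20, v_2(b)=18; units ≡ 3, 1 (mod 8); ε·ε+αω+βω = 1·0+20·0+18·1 ≡ 0  ⇒  (a,b)_2 = +1.
v=17: a=17^2·(≡4), b=17^1·(≡1) mod 17; (4|17)=+1, (1|17)=+1; (−1)^{2·1·8}·(+1)^1·(+1)^2 = +1.
v=5: a=5^2·(≡4), b=5^0·(≡3) mod 5; (4|5)=+1, (3|5)=-1; (−1)^{2·0·2}·(+1)^0·(-1)^2 = +1.
v=3: a=3^5·(≡2), b=3^3·(≡1) mod 3; (2|3)=-1, (1|3)=+1; (−1)^{5·3·1}·(-1)^3·(+1)^5 = +1.
v=19: a=19^-1·(≡4), b=19^-3·(≡16) mod 19; (4|19)=+1, (16|19)=+1; (−1)^{-1·-3·9}·(+1)^-3·(+1)^-1 = -1.
v=7: a=7^-1·(≡3), b=7^-1·(≡4) mod 7; (3|7)=-1, (4|7)=+1; (−1)^{-1·-1·3}·(-1)^-1·(+1)^-1 = +1.
v=11: a=11^7·(≡9), b=11^4·(≡4) mod 11; (9|11)=+1, (4|11)=+1; (−1)^{7·4·5}·(+1)^4·(+1)^7 = +1.
|Ram(136059, -6783)| = 2, even; anisotropic at {19, 31}.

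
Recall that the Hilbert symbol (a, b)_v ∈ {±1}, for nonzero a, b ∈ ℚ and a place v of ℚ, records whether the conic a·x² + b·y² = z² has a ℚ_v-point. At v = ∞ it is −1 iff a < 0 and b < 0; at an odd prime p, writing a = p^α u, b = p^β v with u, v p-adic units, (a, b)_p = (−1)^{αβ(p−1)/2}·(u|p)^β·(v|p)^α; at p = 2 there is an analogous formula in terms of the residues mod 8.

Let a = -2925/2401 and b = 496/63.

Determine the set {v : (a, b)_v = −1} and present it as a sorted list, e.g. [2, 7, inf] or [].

[]

Mod squares: a ≡ -13, b ≡ 217. Check v ∈ {∞, 2, 3, 5, 7, 13, 31}.
v=5: a=5^2·(≡3), b=5^0·(≡2) mod 5; (3|5)=-1, (2|5)=-1; (−1)^{2·0·2}·(-1)^0·(-1)^2 = +1.
v=3: a=3^2·(≡2), b=3^-2·(≡1) mod 3; (2|3)=-1, (1|3)=+1; (−1)^{2·-2·1}·(-1)^-2·(+1)^2 = +1.
v=7: a=7^-4·(≡1), b=7^-1·(≡3) mod 7; (1|7)=+1, (3|7)=-1; (−1)^{-4·-1·3}·(+1)^-1·(-1)^-4 = +1.
v=31: a=31^0·(≡28), b=31^1·(≡16) mod 31; (28|31)=+1, (16|31)=+1; (−1)^{0·1·15}·(+1)^1·(+1)^0 = +1.
v=∞: -13 < 0 and 217 > 0  ⇒  (a,b)_∞ = +1.
v=13: a=13^1·(≡1), b=13^0·(≡12) mod 13; (1|13)=+1, (12|13)=+1; (−1)^{1·0·6}·(+1)^0·(+1)^1 = +1.
v=2: v_2(a)=0, v_2(b)=4; units ≡ 3, 1 (mod 8); ε·ε+αω+βω = 1·0+0·0+4·1 ≡ 0  ⇒  (a,b)_2 = +1.
Every local symbol is +1, so the conic -13·x² + 217·y² = z² has ℚ_v-points for all v and hence a ℚ-point; (a, b / ℚ) ≅ M_2(ℚ).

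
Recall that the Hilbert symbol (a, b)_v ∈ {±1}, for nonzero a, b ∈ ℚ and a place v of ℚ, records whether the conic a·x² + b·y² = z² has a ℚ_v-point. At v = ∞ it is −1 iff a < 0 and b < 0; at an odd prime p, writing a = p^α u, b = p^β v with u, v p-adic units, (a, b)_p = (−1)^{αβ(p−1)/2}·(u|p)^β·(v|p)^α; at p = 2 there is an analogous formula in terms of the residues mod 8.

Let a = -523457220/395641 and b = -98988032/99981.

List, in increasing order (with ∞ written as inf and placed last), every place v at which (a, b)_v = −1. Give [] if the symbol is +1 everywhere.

Mod squares: a ≡ -2145, b ≡ -3003. Check v ∈ {∞, 2, 3, 5, 7, 11, 13, 17, 19, 23, 37}.
v=∞: -2145 < 0 and -3003 < 0  ⇒  (a,b)_∞ = -1.
v=2: v_2(a)=2, v_2(b)=12; units ≡ 7, 5 (mod 8); ε·ε+αω+βω = 1·0+2·1+12·0 ≡ 0  ⇒  (a,b)_2 = +1.
v=17: a=17^-2·(≡11), b=17^0·(≡11) mod 17; (11|17)=-1, (11|17)=-1; (−1)^{-2·0·8}·(-1)^0·(-1)^-2 = +1.
v=23: a=23^0·(≡21), b=23^-2·(≡7) mod 23; (21|23)=-1, (7|23)=-1; (−1)^{0·-2·11}·(-1)^-2·(-1)^0 = +1.
v=11: a=11^1·(≡9), b=11^1·(≡6) mod 11; (9|11)=+1, (6|11)=-1; (−1)^{1·1·5}·(+1)^1·(-1)^1 = +1.
v=7: a=7^0·(≡1), b=7^-1·(≡6) mod 7; (1|7)=+1, (6|7)=-1; (−1)^{0·-1·3}·(+1)^-1·(-1)^0 = +1.
v=3: a=3^1·(≡2), b=3^-3·(≡1) mod 3; (2|3)=-1, (1|3)=+1; (−1)^{1·-3·1}·(-1)^-3·(+1)^1 = +1.
v=19: a=19^2·(≡15), b=19^0·(≡10) mod 19; (15|19)=-1, (10|19)=-1; (−1)^{2·0·9}·(-1)^0·(-1)^2 = +1.
v=5: a=5^1·(≡1), b=5^0·(≡3) mod 5; (1|5)=+1, (3|5)=-1; (−1)^{1·0·2}·(+1)^0·(-1)^1 = -1.
v=13: a=13^3·(≡9), b=13^3·(≡12) mod 13; (9|13)=+1, (12|13)=+1; (−1)^{3·3·6}·(+1)^3·(+1)^3 = +1.
v=37: a=37^-2·(≡34), b=37^0·(≡20) mod 37; (34|37)=+1, (20|37)=-1; (−1)^{-2·0·18}·(+1)^0·(-1)^-2 = +1.
(-2145, -3003 / ℚ) ramifies at {5, ∞}: a division algebra.

[5, inf]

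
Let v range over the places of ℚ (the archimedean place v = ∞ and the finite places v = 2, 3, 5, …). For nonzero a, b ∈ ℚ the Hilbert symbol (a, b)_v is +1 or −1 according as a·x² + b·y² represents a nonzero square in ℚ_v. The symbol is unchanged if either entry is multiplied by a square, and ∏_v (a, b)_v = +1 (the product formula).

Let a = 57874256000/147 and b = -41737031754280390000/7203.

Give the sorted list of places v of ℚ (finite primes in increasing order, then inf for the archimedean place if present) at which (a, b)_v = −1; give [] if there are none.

(a, b) ≡ (129030, -957) mod (ℚ^×)²; places V = {2, 3, 5, 7, 11, 17, 23, 29, ∞}.
(a,b)_29: α=2, u≡22; β=5, v≡28 (mod 29); (22|29)=+1, (28|29)=+1; sign (−1)^0·+1^5·+1^2 = +1.
(a,b)_11: α=1, u≡1; β=3, v≡4 (mod 11); (1|11)=+1, (4|11)=+1; sign (−1)^1·+1^3·+1^1 = -1.
(a,b)_5: α=3, u≡4; β=4, v≡2 (mod 5); (4|5)=+1, (2|5)=-1; sign (−1)^0·+1^4·-1^3 = -1.
(a,b)_∞: sgn(129030)=+, sgn(-957)=−, so +1.
(a,b)_23: α=1, u≡19; β=2, v≡6 (mod 23); (19|23)=-1, (6|23)=+1; sign (−1)^0·-1^2·+1^1 = +1.
(a,b)_2: α=7, β=4; u≡3, v≡3 (mod 8); ε(u)ε(v)=1·1, αω(v)=7·1, βω(u)=4·1; sum ≡ 0  ⇒  +1.
(a,b)_7: α=-2, u≡5; β=-4, v≡1 (mod 7); (5|7)=-1, (1|7)=+1; sign (−1)^0·-1^-4·+1^-2 = +1.
(a,b)_3: α=-1, u≡2; β=-1, v≡2 (mod 3); (2|3)=-1, (2|3)=-1; sign (−1)^1·-1^-1·-1^-1 = -1.
(a,b)_17: α=1, u≡8; β=2, v≡7 (mod 17); (8|17)=+1, (7|17)=-1; sign (−1)^0·+1^2·-1^1 = -1.
Ram(129030, -957) = {3, 5, 11, 17}; no ℚ_3-point on the conic.

[3, 5, 11, 17]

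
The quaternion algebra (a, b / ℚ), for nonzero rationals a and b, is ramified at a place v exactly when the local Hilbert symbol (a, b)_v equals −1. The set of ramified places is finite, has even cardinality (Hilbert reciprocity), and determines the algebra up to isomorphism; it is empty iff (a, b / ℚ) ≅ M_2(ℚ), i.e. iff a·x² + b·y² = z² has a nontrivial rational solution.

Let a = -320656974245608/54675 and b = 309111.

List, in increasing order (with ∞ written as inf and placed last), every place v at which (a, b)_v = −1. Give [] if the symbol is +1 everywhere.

Mod squares: a ≡ -5854926, b ≡ 309111. Check v ∈ {∞, 2, 3, 5, 7, 11, 13, 17, 19, 23, 29}.
v=5: a=5^-2·(≡1), b=5^0·(≡1) mod 5; (1|5)=+1, (1|5)=+1; (−1)^{-2·0·2}·(+1)^0·(+1)^-2 = +1.
v=2: v_2(a)=3, v_2(b)=0; units ≡ 1, 7 (mod 8); ε·ε+αω+βω = 0·1+3·0+0·0 ≡ 0  ⇒  (a,b)_2 = +1.
v=11: a=11^1·(≡10), b=11^1·(≡7) mod 11; (10|11)=-1, (7|11)=-1; (−1)^{1·1·5}·(-1)^1·(-1)^1 = -1.
v=29: a=29^3·(≡22), b=29^1·(≡16) mod 29; (22|29)=+1, (16|29)=+1; (−1)^{3·1·14}·(+1)^1·(+1)^3 = +1.
v=7: a=7^1·(≡5), b=7^0·(≡5) mod 7; (5|7)=-1, (5|7)=-1; (−1)^{1·0·3}·(-1)^0·(-1)^1 = -1.
v=17: a=17^2·(≡6), b=17^1·(≡10) mod 17; (6|17)=-1, (10|17)=-1; (−1)^{2·1·8}·(-1)^1·(-1)^2 = -1.
v=23: a=23^1·(≡12), b=23^0·(≡14) mod 23; (12|23)=+1, (14|23)=-1; (−1)^{1·0·11}·(+1)^0·(-1)^1 = -1.
v=13: a=13^2·(≡1), b=13^0·(≡10) mod 13; (1|13)=+1, (10|13)=+1; (−1)^{2·0·6}·(+1)^0·(+1)^2 = +1.
v=∞: -5854926 < 0 and 309111 > 0  ⇒  (a,b)_∞ = +1.
v=19: a=19^1·(≡9), b=19^1·(≡5) mod 19; (9|19)=+1, (5|19)=+1; (−1)^{1·1·9}·(+1)^1·(+1)^1 = -1.
v=3: a=3^-7·(≡2), b=3^1·(≡2) mod 3; (2|3)=-1, (2|3)=-1; (−1)^{-7·1·1}·(-1)^1·(-1)^-7 = -1.
Ram(-5854926, 309111) = {3, 7, 11, 17, 19, 23}; no ℚ_3-point on the conic.

[3, 7, 11, 17, 19, 23]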